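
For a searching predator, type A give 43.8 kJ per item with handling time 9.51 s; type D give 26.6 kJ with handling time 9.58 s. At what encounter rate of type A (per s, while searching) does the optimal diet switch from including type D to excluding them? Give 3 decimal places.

0.160 per s

Drop type D once their profitability E₂/h₂ falls below the rate achievable on type A alone: E₂/h₂ = λE₁/(1 + λh₁).
Solve for λ: λE₁h₂ = E₂(1 + λh₁) → λ(E₁h₂ − E₂h₁) = E₂ → λ = E₂/(E₁h₂ − E₂h₁).
λ = 26.6/(43.8×9.58 − 26.6×9.51) = 26.6/166.6 = 0.1596 per s.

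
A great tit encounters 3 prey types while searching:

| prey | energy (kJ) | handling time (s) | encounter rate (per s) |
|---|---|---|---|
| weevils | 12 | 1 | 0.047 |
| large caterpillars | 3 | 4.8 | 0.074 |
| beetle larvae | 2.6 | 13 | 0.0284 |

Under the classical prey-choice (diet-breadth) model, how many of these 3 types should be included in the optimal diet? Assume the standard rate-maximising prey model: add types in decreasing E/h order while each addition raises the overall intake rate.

2

E/h in descending order: weevils 12, large caterpillars 0.625, beetle larvae 0.2 kJ/s. The optimal diet is the largest prefix of this list for which every included type satisfies E_i/h_i > R on the types above it.
Rate on top 1: 0.5387. large caterpillars: 0.625 > 0.5387 → include.
Rate on top 2: 0.5605. beetle larvae: 0.2 < 0.5605 → exclude; stop.
Optimal diet: weevils, large caterpillars — 2 of 3 types.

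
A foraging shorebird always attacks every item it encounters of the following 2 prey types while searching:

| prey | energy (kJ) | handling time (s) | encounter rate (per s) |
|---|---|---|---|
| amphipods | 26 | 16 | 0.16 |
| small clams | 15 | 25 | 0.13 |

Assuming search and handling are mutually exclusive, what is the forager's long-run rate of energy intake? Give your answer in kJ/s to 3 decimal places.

Energy encountered per unit search time: 0.16×26 + 0.13×15 = 6.11 kJ/s.
Handling time per unit search time: 0.16×16 + 0.13×25 = 5.81.
Rate = 6.11/(1 + 5.81) = 0.8972 kJ/s.

0.897 kJ/s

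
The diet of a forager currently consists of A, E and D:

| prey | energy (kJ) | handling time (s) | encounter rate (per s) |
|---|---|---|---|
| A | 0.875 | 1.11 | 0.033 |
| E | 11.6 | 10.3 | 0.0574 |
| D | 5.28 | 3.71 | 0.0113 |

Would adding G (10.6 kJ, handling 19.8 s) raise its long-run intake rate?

Current rate: (0.033×0.875 + 0.0574×11.6 + 0.0113×5.28)/(1 + 0.033×1.11 + 0.0574×10.3 + 0.0113×3.71) = 0.4518 kJ/s.
G: E/h = 10.6/19.8 = 0.5354 kJ/s.
Since 0.5354 > R, including G increases the long-run rate.

Yes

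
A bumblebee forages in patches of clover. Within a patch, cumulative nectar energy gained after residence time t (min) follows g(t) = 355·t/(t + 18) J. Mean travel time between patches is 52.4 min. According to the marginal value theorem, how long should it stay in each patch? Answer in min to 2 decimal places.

Optimal t* satisfies g'(t*) = g(t*)/(T + t*).
g'(t) = 355·18/(t + 18)². Setting 355·18/(t+18)² = 355t/[(t+18)(52.4+t)] gives 18(52.4+t) = t(t+18), so t² = 18×52.4 = 943.2.
t* = √943.2 = 30.71 min.

30.71 min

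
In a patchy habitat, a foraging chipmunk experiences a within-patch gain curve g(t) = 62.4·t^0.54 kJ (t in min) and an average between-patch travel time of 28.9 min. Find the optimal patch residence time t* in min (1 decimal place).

By the marginal value theorem, leave when the instantaneous gain rate g'(t) equals the habitat-wide average g(t)/(T + t).
g'(t) = 0.54·62.4·t^-0.46. Setting 0.54·62.4·t^-0.46 = 62.4·t^0.54/(28.9+t) gives 0.54(28.9+t) = t, so 0.46·t = 0.54×28.9.
t* = 0.54×28.9/0.46 = 33.93 min.

33.9 min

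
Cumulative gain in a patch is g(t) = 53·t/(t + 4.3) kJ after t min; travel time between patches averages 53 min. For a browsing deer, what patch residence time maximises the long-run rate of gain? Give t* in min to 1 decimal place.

15.1 min

Maximise g(t)/(T+t): set derivative to zero → g'(t)(T+t) = g(t).
g'(t) = 53·4.3/(t + 4.3)². Setting 53·4.3/(t+4.3)² = 53t/[(t+4.3)(53+t)] gives 4.3(53+t) = t(t+4.3), so t² = 4.3×53 = 227.9.
t* = √227.9 = 15.1 min.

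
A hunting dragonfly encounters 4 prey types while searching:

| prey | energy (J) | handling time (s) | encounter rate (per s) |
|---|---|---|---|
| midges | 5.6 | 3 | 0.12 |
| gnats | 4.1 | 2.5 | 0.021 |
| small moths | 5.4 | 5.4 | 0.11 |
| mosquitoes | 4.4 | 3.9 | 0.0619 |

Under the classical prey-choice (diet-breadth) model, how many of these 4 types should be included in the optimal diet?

Rank by E/h (J/s): midges 1.87, gnats 1.64, mosquitoes 1.13, small moths 1. Include each in turn until the next type's E/h falls below the running intake rate.
Rate on top 1: 0.4941. gnats: 1.64 > 0.4941 → include.
Rate on top 2: 0.5367. mosquitoes: 1.13 > 0.5367 → include.
Rate on top 3: 0.623. small moths: 1 > 0.623 → include.
Optimal diet: midges, gnats, mosquitoes, small moths — 4 of 4 types.

4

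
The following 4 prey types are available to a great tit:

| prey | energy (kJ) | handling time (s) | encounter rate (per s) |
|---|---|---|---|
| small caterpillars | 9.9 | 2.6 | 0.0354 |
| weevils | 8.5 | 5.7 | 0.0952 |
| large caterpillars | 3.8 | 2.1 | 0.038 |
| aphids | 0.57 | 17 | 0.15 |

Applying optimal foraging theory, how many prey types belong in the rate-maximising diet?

E/h in descending order: small caterpillars 3.81, large caterpillars 1.81, weevils 1.49, aphids 0.0335 kJ/s. The optimal diet is the largest prefix of this list for which every included type satisfies E_i/h_i > R on the types above it.
Rate on top 1: 0.3209. large caterpillars: 1.81 > 0.3209 → include.
Rate on top 2: 0.4223. weevils: 1.49 > 0.4223 → include.
Rate on top 3: 0.7606. aphids: 0.0335 < 0.7606 → exclude; stop.
Optimal diet: small caterpillars, large caterpillars, weevils — 3 of 4 types.

3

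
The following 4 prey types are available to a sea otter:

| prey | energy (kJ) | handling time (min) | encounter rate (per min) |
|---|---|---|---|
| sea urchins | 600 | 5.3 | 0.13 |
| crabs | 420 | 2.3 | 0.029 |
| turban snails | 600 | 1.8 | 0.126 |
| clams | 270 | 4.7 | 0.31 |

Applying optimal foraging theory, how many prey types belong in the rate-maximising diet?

E/h in descending order: turban snails 333, crabs 183, sea urchins 113, clams 57.4 kJ/min. The optimal diet is the largest prefix of this list for which every included type satisfies E_i/h_i > R on the types above it.
Rate on top 1: 61.62. crabs: 183 > 61.62 → include.
Rate on top 2: 67.86. sea urchins: 113 > 67.86 → include.
Rate on top 3: 83.62. clams: 57.4 < 83.62 → exclude; stop.
Optimal diet: turban snails, crabs, sea urchins — 3 of 4 types.

3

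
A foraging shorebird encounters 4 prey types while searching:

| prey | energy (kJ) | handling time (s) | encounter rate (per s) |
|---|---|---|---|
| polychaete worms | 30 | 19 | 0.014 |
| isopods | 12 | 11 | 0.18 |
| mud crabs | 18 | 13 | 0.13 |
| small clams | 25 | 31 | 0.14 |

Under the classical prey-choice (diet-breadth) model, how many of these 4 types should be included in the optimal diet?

Rank by E/h (kJ/s): polychaete worms 1.58, mud crabs 1.38, isopods 1.09, small clams 0.806. Include each in turn until the next type's E/h falls below the running intake rate.
Rate on top 1: 0.3318. mud crabs: 1.38 > 0.3318 → include.
Rate on top 2: 0.9337. isopods: 1.09 > 0.9337 → include.
Rate on top 3: 0.9968. small clams: 0.806 < 0.9968 → exclude; stop.
Optimal diet: polychaete worms, mud crabs, isopods — 3 of 4 types.

3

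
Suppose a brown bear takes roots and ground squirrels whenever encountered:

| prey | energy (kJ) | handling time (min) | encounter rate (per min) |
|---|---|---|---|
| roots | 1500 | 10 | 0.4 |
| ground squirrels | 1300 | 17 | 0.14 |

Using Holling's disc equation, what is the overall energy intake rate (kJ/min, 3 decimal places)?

R = Σλ_iE_i / (1 + Σλ_ih_i)
Numerator: 0.4×1500 + 0.14×1300 = 782
Denominator: 1 + 0.4×10 + 0.14×17 = 7.38
R = 782/7.38 = 106 kJ/min

105.962 kJ/min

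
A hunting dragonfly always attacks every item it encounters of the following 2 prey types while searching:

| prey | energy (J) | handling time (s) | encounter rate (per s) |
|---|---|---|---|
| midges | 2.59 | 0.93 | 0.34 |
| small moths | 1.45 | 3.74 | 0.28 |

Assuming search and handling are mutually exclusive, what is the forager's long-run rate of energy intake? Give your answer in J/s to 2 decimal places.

Energy encountered per unit search time: 0.34×2.59 + 0.28×1.45 = 1.287 J/s.
Handling time per unit search time: 0.34×0.93 + 0.28×3.74 = 1.363.
Rate = 1.287/(1 + 1.363) = 0.5444 J/s.

0.54 J/s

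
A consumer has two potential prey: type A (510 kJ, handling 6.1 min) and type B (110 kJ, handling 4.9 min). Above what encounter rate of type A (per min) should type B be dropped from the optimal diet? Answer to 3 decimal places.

The zero-one rule: include type B iff E₂/h₂ > λE₁/(1+λh₁). Equality gives the switch point.
λE₁h₂ = E₂ + λE₂h₁ ⇒ λ = E₂/(E₁h₂ − E₂h₁) = 110/(2499 − 671) = 0.06018 per min.

0.060 per min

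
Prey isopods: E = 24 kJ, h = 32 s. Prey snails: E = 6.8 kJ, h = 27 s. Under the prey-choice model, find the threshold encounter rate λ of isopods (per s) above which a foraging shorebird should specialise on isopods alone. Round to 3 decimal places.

0.016 per s

Drop snails once their profitability E₂/h₂ falls below the rate achievable on isopods alone: E₂/h₂ = λE₁/(1 + λh₁).
Solve for λ: λE₁h₂ = E₂(1 + λh₁) → λ(E₁h₂ − E₂h₁) = E₂ → λ = E₂/(E₁h₂ − E₂h₁).
λ = 6.8/(24×27 − 6.8×32) = 6.8/430.4 = 0.0158 per s.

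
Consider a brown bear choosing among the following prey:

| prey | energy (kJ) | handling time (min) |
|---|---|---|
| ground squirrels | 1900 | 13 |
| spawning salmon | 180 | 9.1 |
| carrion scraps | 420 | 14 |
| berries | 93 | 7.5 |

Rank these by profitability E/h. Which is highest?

Profitability E/h (kJ/min): ground squirrels = 1900/13 = 146, spawning salmon = 180/9.1 = 19.8, carrion scraps = 420/14 = 30, berries = 93/7.5 = 12.4.
Ranked: ground squirrels > carrion scraps > spawning salmon > berries.

ground squirrels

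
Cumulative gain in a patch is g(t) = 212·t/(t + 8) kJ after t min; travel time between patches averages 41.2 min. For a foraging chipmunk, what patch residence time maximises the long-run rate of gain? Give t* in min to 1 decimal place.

18.2 min

Optimal t* satisfies g'(t*) = g(t*)/(T + t*).
g'(t) = 212·8/(t + 8)². Setting 212·8/(t+8)² = 212t/[(t+8)(41.2+t)] gives 8(41.2+t) = t(t+8), so t² = 8×41.2 = 329.6.
t* = √329.6 = 18.15 min.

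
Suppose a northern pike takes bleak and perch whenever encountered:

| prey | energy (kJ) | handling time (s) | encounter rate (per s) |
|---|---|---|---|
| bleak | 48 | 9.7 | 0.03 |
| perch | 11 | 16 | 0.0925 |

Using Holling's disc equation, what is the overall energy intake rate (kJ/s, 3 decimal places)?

0.887 kJ/s

Energy encountered per unit search time: 0.03×48 + 0.0925×11 = 2.458 kJ/s.
Handling time per unit search time: 0.03×9.7 + 0.0925×16 = 1.771.
Rate = 2.458/(1 + 1.771) = 0.8869 kJ/s.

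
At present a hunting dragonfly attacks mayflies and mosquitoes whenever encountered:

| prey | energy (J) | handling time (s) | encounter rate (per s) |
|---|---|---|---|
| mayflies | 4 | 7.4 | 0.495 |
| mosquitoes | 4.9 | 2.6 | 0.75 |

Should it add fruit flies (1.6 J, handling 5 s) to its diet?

No

On mayflies and mosquitoes alone, R = ΣλE/(1+Σλh) = 5.655/6.613 = 0.8551 J/s.
Profitability of fruit flies: 1.6/5 = 0.32 J/s.
0.32 < 0.8551, so adding fruit flies would lower the average — exclude it.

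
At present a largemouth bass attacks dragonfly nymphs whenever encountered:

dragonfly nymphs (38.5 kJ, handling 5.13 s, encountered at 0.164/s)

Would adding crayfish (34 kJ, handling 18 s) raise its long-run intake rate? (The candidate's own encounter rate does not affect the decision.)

Current rate: (0.164×38.5)/(1 + 0.164×5.13) = 3.429 kJ/s.
crayfish: E/h = 34/18 = 1.889 kJ/s.
1.889 < 3.429, so adding crayfish would lower the average — exclude it.

No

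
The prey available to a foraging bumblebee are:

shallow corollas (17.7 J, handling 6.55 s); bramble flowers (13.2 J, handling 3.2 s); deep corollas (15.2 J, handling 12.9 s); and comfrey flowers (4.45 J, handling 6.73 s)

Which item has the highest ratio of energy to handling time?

In descending order of E/h:
bramble flowers: 13.2/3.2 = 4.12 J/s
shallow corollas: 17.7/6.55 = 2.7 J/s
deep corollas: 15.2/12.9 = 1.18 J/s
comfrey flowers: 4.45/6.73 = 0.661 J/s

bramble flowers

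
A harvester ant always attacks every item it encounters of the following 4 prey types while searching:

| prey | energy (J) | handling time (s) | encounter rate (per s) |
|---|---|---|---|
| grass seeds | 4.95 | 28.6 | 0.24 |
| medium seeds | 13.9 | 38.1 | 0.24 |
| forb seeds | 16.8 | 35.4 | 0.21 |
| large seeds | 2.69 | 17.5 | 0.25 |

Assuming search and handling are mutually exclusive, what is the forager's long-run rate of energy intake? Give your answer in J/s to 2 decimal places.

0.30 J/s

Energy encountered per unit search time: 0.24×4.95 + 0.24×13.9 + 0.21×16.8 + 0.25×2.69 = 8.724 J/s.
Handling time per unit search time: 0.24×28.6 + 0.24×38.1 + 0.21×35.4 + 0.25×17.5 = 27.82.
Rate = 8.724/(1 + 27.82) = 0.3028 J/s.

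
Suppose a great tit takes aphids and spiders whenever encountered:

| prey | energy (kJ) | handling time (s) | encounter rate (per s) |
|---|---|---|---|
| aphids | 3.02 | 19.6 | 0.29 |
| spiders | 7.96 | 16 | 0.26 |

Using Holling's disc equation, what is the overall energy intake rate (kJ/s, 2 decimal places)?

0.27 kJ/s

R = Σλ_iE_i / (1 + Σλ_ih_i)
Numerator: 0.29×3.02 + 0.26×7.96 = 2.945
Denominator: 1 + 0.29×19.6 + 0.26×16 = 10.84
R = 2.945/10.84 = 0.2716 kJ/s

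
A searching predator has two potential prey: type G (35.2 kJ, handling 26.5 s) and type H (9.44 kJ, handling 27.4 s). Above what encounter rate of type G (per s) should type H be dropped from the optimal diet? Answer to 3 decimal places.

0.013 per s

Drop type H once their profitability E₂/h₂ falls below the rate achievable on type G alone: E₂/h₂ = λE₁/(1 + λh₁).
Solve for λ: λE₁h₂ = E₂(1 + λh₁) → λ(E₁h₂ − E₂h₁) = E₂ → λ = E₂/(E₁h₂ − E₂h₁).
λ = 9.44/(35.2×27.4 − 9.44×26.5) = 9.44/714.3 = 0.01322 per s.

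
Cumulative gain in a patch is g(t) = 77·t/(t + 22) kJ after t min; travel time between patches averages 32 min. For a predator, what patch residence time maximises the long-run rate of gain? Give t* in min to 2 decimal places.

26.53 min

By the marginal value theorem, leave when the instantaneous gain rate g'(t) equals the habitat-wide average g(t)/(T + t).
g'(t) = 77·22/(t + 22)². Setting 77·22/(t+22)² = 77t/[(t+22)(32+t)] gives 22(32+t) = t(t+22), so t² = 22×32 = 704.
t* = √704 = 26.53 min.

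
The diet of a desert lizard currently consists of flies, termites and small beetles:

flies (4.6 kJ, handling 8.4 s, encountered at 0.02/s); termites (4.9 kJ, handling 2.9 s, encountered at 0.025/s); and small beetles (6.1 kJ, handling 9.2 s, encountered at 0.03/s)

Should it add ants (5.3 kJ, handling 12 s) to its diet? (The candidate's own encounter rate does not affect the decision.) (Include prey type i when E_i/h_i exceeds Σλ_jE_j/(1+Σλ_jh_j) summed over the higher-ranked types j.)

Yes

Current rate: (0.02×4.6 + 0.025×4.9 + 0.03×6.1)/(1 + 0.02×8.4 + 0.025×2.9 + 0.03×9.2) = 0.2621 kJ/s.
Profitability of ants: 5.3/12 = 0.4417 kJ/s.
Since 0.4417 > R, including ants increases the long-run rate.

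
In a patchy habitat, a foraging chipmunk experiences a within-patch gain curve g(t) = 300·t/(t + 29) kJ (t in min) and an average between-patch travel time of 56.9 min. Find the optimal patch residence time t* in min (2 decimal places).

Maximise g(t)/(T+t): set derivative to zero → g'(t)(T+t) = g(t).
g'(t) = 300·29/(t + 29)². Setting 300·29/(t+29)² = 300t/[(t+29)(56.9+t)] gives 29(56.9+t) = t(t+29), so t² = 29×56.9 = 1650.
t* = √1650 = 40.62 min.

40.62 min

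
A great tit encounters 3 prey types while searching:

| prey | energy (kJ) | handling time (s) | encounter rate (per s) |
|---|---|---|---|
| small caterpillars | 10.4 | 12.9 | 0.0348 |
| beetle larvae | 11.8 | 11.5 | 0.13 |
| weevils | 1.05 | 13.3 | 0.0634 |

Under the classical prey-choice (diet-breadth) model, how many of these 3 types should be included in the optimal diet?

Profitabilities (E/h, kJ/s): beetle larvae 1.03, small caterpillars 0.806, weevils 0.0789. Add prey in this order while the next type's profitability exceeds the intake rate on those already taken.
Rate on top 1: 0.6148. small caterpillars: 0.806 > 0.6148 → include.
Rate on top 2: 0.644. weevils: 0.0789 < 0.644 → exclude; stop.
Optimal diet: beetle larvae, small caterpillars — 2 of 3 types.

2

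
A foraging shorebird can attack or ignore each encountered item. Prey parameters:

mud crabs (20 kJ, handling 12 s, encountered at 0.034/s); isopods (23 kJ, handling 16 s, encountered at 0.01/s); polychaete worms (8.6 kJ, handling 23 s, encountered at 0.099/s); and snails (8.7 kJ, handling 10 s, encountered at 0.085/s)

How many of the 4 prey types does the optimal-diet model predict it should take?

3

E/h in descending order: mud crabs 1.67, isopods 1.44, snails 0.87, polychaete worms 0.374 kJ/s. The optimal diet is the largest prefix of this list for which every included type satisfies E_i/h_i > R on the types above it.
Rate on top 1: 0.483. isopods: 1.44 > 0.483 → include.
Rate on top 2: 0.5804. snails: 0.87 > 0.5804 → include.
Rate on top 3: 0.6822. polychaete worms: 0.374 < 0.6822 → exclude; stop.
Optimal diet: mud crabs, isopods, snails — 3 of 4 types.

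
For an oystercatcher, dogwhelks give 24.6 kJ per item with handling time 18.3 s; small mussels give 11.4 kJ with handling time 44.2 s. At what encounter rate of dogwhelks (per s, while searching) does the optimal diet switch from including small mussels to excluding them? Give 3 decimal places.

Drop small mussels once their profitability E₂/h₂ falls below the rate achievable on dogwhelks alone: E₂/h₂ = λE₁/(1 + λh₁).
Solve for λ: λE₁h₂ = E₂(1 + λh₁) → λ(E₁h₂ − E₂h₁) = E₂ → λ = E₂/(E₁h₂ − E₂h₁).
λ = 11.4/(24.6×44.2 − 11.4×18.3) = 11.4/878.7 = 0.01297 per s.

0.013 per s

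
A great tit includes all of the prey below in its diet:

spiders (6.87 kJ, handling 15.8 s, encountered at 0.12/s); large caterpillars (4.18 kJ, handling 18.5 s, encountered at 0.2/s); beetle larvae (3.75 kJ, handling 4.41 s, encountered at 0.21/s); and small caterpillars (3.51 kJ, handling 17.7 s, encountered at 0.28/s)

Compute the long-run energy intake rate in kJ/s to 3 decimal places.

R = Σλ_iE_i / (1 + Σλ_ih_i)
Numerator: 0.12×6.87 + 0.2×4.18 + 0.21×3.75 + 0.28×3.51 = 3.431
Denominator: 1 + 0.12×15.8 + 0.2×18.5 + 0.21×4.41 + 0.28×17.7 = 12.48
R = 3.431/12.48 = 0.2749 kJ/s

0.275 kJ/s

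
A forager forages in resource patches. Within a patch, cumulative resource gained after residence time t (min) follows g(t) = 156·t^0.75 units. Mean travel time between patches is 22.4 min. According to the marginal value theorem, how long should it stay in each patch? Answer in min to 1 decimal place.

67.2 min

Optimal t* satisfies g'(t*) = g(t*)/(T + t*).
g'(t) = 0.75·156·t^-0.25. Setting 0.75·156·t^-0.25 = 156·t^0.75/(22.4+t) gives 0.75(22.4+t) = t, so 0.25·t = 0.75×22.4.
t* = 0.75×22.4/0.25 = 67.2 min.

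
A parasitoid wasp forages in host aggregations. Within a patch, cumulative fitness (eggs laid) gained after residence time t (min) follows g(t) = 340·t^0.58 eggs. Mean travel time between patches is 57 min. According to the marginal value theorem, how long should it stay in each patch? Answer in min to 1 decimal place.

Optimal t* satisfies g'(t*) = g(t*)/(T + t*).
g'(t) = 0.58·340·t^-0.42. Setting 0.58·340·t^-0.42 = 340·t^0.58/(57+t) gives 0.58(57+t) = t, so 0.42·t = 0.58×57.
t* = 0.58×57/0.42 = 78.71 min.

78.7 min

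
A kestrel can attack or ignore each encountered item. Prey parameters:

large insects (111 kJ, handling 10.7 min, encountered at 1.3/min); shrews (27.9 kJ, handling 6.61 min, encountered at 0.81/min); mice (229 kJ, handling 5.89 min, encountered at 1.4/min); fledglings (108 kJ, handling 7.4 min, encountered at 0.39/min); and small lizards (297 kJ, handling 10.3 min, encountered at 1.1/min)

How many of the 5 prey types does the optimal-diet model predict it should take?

1

E/h in descending order: mice 38.9, small lizards 28.8, fledglings 14.6, large insects 10.4, shrews 4.22 kJ/min. The optimal diet is the largest prefix of this list for which every included type satisfies E_i/h_i > R on the types above it.
Rate on top 1: 34.67. small lizards: 28.8 < 34.67 → exclude; stop.
Optimal diet: mice — 1 of 5 types.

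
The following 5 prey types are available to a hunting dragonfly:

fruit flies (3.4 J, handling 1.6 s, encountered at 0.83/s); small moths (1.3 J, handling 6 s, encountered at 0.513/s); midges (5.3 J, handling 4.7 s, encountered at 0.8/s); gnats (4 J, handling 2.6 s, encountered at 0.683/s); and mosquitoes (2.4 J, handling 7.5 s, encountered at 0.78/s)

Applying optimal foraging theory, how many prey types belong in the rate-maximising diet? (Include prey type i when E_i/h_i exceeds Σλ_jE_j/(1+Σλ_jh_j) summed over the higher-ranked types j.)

2

Profitabilities (E/h, J/s): fruit flies 2.12, gnats 1.54, midges 1.13, mosquitoes 0.32, small moths 0.217. Add prey in this order while the next type's profitability exceeds the intake rate on those already taken.
Rate on top 1: 1.212. gnats: 1.54 > 1.212 → include.
Rate on top 2: 1.353. midges: 1.13 < 1.353 → exclude; stop.
Optimal diet: fruit flies, gnats — 2 of 5 types.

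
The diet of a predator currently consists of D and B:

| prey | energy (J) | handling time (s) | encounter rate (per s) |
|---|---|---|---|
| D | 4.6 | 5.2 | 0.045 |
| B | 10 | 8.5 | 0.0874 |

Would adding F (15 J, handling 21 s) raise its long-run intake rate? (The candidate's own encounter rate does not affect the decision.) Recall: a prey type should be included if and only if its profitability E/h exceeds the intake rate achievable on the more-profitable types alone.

Current rate: (0.045×4.6 + 0.0874×10)/(1 + 0.045×5.2 + 0.0874×8.5) = 0.5468 J/s.
F: E/h = 15/21 = 0.7143 J/s.
0.7143 > 0.5468, so adding F raises the average — include it.

Yes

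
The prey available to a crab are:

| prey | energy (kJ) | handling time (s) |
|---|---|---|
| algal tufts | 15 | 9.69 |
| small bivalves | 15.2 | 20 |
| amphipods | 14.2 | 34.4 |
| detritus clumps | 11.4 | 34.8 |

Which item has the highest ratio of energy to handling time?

algal tufts

In descending order of E/h:
algal tufts: 15/9.69 = 1.55 kJ/s
small bivalves: 15.2/20 = 0.76 kJ/s
amphipods: 14.2/34.4 = 0.413 kJ/s
detritus clumps: 11.4/34.8 = 0.328 kJ/s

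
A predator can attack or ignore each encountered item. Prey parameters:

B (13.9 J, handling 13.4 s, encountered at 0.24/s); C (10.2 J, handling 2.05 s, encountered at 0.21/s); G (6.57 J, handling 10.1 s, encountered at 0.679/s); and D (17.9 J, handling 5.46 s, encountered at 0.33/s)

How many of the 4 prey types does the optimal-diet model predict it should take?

Rank by E/h (J/s): C 4.98, D 3.28, B 1.04, G 0.65. Include each in turn until the next type's E/h falls below the running intake rate.
Rate on top 1: 1.497. D: 3.28 > 1.497 → include.
Rate on top 2: 2.49. B: 1.04 < 2.49 → exclude; stop.
Optimal diet: C, D — 2 of 4 types.

2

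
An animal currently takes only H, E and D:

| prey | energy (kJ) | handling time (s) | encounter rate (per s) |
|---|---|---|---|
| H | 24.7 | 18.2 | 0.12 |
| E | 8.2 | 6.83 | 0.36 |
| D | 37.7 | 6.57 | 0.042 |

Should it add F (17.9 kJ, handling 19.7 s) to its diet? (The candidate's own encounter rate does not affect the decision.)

On H, E and D alone, R = ΣλE/(1+Σλh) = 7.499/5.919 = 1.267 kJ/s.
F: E/h = 17.9/19.7 = 0.9086 kJ/s.
0.9086 < 1.267, so adding F would lower the average — exclude it.

No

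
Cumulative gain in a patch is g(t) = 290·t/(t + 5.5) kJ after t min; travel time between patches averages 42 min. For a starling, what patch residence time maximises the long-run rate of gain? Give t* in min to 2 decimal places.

15.20 min

Maximise g(t)/(T+t): set derivative to zero → g'(t)(T+t) = g(t).
g'(t) = 290·5.5/(t + 5.5)². Setting 290·5.5/(t+5.5)² = 290t/[(t+5.5)(42+t)] gives 5.5(42+t) = t(t+5.5), so t² = 5.5×42 = 231.
t* = √231 = 15.2 min.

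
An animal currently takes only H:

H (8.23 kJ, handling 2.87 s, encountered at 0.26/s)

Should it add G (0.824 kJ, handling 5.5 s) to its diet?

No

Current rate: (0.26×8.23)/(1 + 0.26×2.87) = 1.225 kJ/s.
G: E/h = 0.824/5.5 = 0.1498 kJ/s.
0.1498 < 1.225, so adding G would lower the average — exclude it.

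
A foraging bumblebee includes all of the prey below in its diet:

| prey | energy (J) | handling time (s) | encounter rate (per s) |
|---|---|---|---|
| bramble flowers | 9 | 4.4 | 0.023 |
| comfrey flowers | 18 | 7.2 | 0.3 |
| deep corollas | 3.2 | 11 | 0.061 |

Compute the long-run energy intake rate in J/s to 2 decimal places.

R = Σλ_iE_i / (1 + Σλ_ih_i)
Numerator: 0.023×9 + 0.3×18 + 0.061×3.2 = 5.802
Denominator: 1 + 0.023×4.4 + 0.3×7.2 + 0.061×11 = 3.932
R = 5.802/3.932 = 1.476 J/s

1.48 J/s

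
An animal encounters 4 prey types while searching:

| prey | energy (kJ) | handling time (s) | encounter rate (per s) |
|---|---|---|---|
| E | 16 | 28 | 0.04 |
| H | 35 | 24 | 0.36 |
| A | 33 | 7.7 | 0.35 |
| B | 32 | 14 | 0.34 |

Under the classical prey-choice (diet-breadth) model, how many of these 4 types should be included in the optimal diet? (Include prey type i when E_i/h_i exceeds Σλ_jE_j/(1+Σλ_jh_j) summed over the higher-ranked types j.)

Profitabilities (E/h, kJ/s): A 4.29, B 2.29, H 1.46, E 0.571. Add prey in this order while the next type's profitability exceeds the intake rate on those already taken.
Rate on top 1: 3.126. B: 2.29 < 3.126 → exclude; stop.
Optimal diet: A — 1 of 4 types.

1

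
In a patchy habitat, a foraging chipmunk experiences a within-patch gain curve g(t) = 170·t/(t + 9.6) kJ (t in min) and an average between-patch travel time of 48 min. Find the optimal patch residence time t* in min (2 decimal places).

Maximise g(t)/(T+t): set derivative to zero → g'(t)(T+t) = g(t).
g'(t) = 170·9.6/(t + 9.6)². Setting 170·9.6/(t+9.6)² = 170t/[(t+9.6)(48+t)] gives 9.6(48+t) = t(t+9.6), so t² = 9.6×48 = 460.8.
t* = √460.8 = 21.47 min.

21.47 min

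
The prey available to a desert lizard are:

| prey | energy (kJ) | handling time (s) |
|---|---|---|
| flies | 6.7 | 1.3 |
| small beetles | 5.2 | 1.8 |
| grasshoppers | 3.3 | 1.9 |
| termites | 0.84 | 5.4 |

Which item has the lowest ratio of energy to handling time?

Profitability E/h (kJ/s): flies = 6.7/1.3 = 5.15, small beetles = 5.2/1.8 = 2.89, grasshoppers = 3.3/1.9 = 1.74, termites = 0.84/5.4 = 0.156.
Ranked: flies > small beetles > grasshoppers > termites.

termites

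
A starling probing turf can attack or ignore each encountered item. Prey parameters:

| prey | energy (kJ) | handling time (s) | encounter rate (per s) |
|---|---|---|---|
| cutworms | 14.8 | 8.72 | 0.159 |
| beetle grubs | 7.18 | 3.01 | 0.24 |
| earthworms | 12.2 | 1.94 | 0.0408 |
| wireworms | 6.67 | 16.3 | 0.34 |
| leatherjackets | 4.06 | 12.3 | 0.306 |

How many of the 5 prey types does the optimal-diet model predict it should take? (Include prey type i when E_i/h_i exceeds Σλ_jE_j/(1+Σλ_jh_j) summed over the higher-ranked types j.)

Profitabilities (E/h, kJ/s): earthworms 6.29, beetle grubs 2.39, cutworms 1.7, wireworms 0.409, leatherjackets 0.33. Add prey in this order while the next type's profitability exceeds the intake rate on those already taken.
Rate on top 1: 0.4613. beetle grubs: 2.39 > 0.4613 → include.
Rate on top 2: 1.233. cutworms: 1.7 > 1.233 → include.
Rate on top 3: 1.435. wireworms: 0.409 < 1.435 → exclude; stop.
Optimal diet: earthworms, beetle grubs, cutworms — 3 of 5 types.

3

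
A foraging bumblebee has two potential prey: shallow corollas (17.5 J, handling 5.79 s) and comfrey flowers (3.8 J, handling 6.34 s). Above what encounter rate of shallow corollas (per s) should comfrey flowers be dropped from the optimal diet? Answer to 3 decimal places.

0.043 per s

Drop comfrey flowers once their profitability E₂/h₂ falls below the rate achievable on shallow corollas alone: E₂/h₂ = λE₁/(1 + λh₁).
Solve for λ: λE₁h₂ = E₂(1 + λh₁) → λ(E₁h₂ − E₂h₁) = E₂ → λ = E₂/(E₁h₂ − E₂h₁).
λ = 3.8/(17.5×6.34 − 3.8×5.79) = 3.8/88.95 = 0.04272 per s.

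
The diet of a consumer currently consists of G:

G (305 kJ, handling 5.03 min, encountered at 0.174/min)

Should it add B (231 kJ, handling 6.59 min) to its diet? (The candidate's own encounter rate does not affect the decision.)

Current rate: (0.174×305)/(1 + 0.174×5.03) = 28.3 kJ/min.
B: E/h = 231/6.59 = 35.05 kJ/min.
35.05 > 28.3, so adding B raises the average — include it.

Yes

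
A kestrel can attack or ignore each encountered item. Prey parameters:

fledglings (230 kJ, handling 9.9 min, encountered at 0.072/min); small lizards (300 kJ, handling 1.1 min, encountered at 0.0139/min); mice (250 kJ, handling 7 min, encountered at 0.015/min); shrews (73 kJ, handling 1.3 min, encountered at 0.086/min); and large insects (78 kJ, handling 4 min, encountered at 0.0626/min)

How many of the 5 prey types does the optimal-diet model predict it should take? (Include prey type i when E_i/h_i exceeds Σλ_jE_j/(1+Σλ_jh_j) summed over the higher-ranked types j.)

5

Rank by E/h (kJ/min): small lizards 273, shrews 56.2, mice 35.7, fledglings 23.2, large insects 19.5. Include each in turn until the next type's E/h falls below the running intake rate.
Rate on top 1: 4.107. shrews: 56.2 > 4.107 → include.
Rate on top 2: 9.27. mice: 35.7 > 9.27 → include.
Rate on top 3: 11.52. fledglings: 23.2 > 11.52 → include.
Rate on top 4: 15.81. large insects: 19.5 > 15.81 → include.
Optimal diet: small lizards, shrews, mice, fledglings, large insects — 5 of 5 types.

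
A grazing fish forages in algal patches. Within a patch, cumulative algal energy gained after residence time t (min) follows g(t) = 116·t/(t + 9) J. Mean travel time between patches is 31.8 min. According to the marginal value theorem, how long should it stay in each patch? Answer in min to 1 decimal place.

16.9 min

Optimal t* satisfies g'(t*) = g(t*)/(T + t*).
g'(t) = 116·9/(t + 9)². Setting 116·9/(t+9)² = 116t/[(t+9)(31.8+t)] gives 9(31.8+t) = t(t+9), so t² = 9×31.8 = 286.2.
t* = √286.2 = 16.92 min.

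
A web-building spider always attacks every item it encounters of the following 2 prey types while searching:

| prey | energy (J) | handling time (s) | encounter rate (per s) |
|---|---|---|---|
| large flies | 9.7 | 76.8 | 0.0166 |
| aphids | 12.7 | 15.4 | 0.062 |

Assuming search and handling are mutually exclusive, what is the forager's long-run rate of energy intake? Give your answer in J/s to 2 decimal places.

R = Σλ_iE_i / (1 + Σλ_ih_i)
Numerator: 0.0166×9.7 + 0.062×12.7 = 0.9484
Denominator: 1 + 0.0166×76.8 + 0.062×15.4 = 3.23
R = 0.9484/3.23 = 0.2937 J/s

0.29 J/s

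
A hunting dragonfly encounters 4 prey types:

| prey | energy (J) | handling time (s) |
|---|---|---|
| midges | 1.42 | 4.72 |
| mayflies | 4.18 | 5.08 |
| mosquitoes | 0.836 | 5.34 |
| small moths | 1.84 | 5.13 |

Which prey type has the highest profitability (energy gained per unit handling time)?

In descending order of E/h:
mayflies: 4.18/5.08 = 0.823 J/s
small moths: 1.84/5.13 = 0.359 J/s
midges: 1.42/4.72 = 0.301 J/s
mosquitoes: 0.836/5.34 = 0.157 J/s

mayflies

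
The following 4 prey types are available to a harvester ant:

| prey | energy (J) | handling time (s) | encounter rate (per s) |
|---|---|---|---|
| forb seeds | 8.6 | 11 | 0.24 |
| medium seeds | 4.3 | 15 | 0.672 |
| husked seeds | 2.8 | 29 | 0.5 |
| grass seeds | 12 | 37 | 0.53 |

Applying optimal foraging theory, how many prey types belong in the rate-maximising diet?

Profitabilities (E/h, J/s): forb seeds 0.782, grass seeds 0.324, medium seeds 0.287, husked seeds 0.0966. Add prey in this order while the next type's profitability exceeds the intake rate on those already taken.
Rate on top 1: 0.567. grass seeds: 0.324 < 0.567 → exclude; stop.
Optimal diet: forb seeds — 1 of 4 types.

1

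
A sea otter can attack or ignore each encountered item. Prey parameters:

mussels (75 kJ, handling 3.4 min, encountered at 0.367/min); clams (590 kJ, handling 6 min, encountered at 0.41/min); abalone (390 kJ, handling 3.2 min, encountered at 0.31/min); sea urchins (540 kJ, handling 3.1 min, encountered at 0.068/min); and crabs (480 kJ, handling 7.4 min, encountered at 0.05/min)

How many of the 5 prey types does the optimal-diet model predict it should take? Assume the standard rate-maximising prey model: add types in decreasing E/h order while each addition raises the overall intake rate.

Profitabilities (E/h, kJ/min): sea urchins 174, abalone 122, clams 98.3, crabs 64.9, mussels 22.1. Add prey in this order while the next type's profitability exceeds the intake rate on those already taken.
Rate on top 1: 30.33. abalone: 122 > 30.33 → include.
Rate on top 2: 71.55. clams: 98.3 > 71.55 → include.
Rate on top 3: 85.68. crabs: 64.9 < 85.68 → exclude; stop.
Optimal diet: sea urchins, abalone, clams — 3 of 5 types.

3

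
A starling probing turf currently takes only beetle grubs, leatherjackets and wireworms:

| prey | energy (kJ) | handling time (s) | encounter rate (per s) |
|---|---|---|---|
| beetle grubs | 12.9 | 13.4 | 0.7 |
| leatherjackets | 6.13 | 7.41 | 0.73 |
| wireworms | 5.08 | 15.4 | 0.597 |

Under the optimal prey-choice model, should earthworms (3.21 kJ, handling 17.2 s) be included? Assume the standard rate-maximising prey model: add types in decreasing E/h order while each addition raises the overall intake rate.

Current rate: (0.7×12.9 + 0.73×6.13 + 0.597×5.08)/(1 + 0.7×13.4 + 0.73×7.41 + 0.597×15.4) = 0.662 kJ/s.
Profitability of earthworms: 3.21/17.2 = 0.1866 kJ/s.
Since 0.1866 < R, time spent handling earthworms is better spent searching.

No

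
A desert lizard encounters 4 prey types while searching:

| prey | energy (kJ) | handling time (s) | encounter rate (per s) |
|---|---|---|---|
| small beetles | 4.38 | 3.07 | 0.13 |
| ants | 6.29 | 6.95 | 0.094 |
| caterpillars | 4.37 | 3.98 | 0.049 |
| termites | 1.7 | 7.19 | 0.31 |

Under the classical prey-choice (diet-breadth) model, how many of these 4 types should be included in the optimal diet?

3

Rank by E/h (kJ/s): small beetles 1.43, caterpillars 1.1, ants 0.905, termites 0.236. Include each in turn until the next type's E/h falls below the running intake rate.
Rate on top 1: 0.407. caterpillars: 1.1 > 0.407 → include.
Rate on top 2: 0.4915. ants: 0.905 > 0.4915 → include.
Rate on top 3: 0.6117. termites: 0.236 < 0.6117 → exclude; stop.
Optimal diet: small beetles, caterpillars, ants — 3 of 4 types.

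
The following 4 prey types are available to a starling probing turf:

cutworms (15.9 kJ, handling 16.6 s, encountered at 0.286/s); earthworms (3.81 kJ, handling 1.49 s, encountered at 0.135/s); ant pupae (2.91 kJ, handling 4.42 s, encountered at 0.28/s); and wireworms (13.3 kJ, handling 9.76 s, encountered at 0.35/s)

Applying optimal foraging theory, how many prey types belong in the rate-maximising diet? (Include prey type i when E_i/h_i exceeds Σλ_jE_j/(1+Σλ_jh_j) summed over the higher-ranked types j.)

2

Rank by E/h (kJ/s): earthworms 2.56, wireworms 1.36, cutworms 0.958, ant pupae 0.658. Include each in turn until the next type's E/h falls below the running intake rate.
Rate on top 1: 0.4282. wireworms: 1.36 > 0.4282 → include.
Rate on top 2: 1.12. cutworms: 0.958 < 1.12 → exclude; stop.
Optimal diet: earthworms, wireworms — 2 of 4 types.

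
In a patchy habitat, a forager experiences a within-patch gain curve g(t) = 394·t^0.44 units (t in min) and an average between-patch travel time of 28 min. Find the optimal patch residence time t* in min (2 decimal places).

22.00 min

Optimal t* satisfies g'(t*) = g(t*)/(T + t*).
g'(t) = 0.44·394·t^-0.56. Setting 0.44·394·t^-0.56 = 394·t^0.44/(28+t) gives 0.44(28+t) = t, so 0.56·t = 0.44×28.
t* = 0.44×28/0.56 = 22 min.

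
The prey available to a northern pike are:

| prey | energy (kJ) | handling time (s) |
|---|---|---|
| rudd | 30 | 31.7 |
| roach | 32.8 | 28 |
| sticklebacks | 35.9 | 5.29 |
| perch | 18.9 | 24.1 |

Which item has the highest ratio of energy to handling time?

sticklebacks

In descending order of E/h:
sticklebacks: 35.9/5.29 = 6.79 kJ/s
roach: 32.8/28 = 1.17 kJ/s
rudd: 30/31.7 = 0.946 kJ/s
perch: 18.9/24.1 = 0.784 kJ/s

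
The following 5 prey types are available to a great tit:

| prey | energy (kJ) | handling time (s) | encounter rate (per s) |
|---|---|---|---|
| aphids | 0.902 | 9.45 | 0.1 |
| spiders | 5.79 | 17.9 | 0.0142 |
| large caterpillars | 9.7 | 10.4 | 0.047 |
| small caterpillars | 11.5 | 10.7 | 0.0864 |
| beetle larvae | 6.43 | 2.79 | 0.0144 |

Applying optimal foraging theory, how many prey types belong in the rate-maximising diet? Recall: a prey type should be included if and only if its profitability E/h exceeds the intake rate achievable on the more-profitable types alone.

3

Rank by E/h (kJ/s): beetle larvae 2.3, small caterpillars 1.07, large caterpillars 0.933, spiders 0.323, aphids 0.0954. Include each in turn until the next type's E/h falls below the running intake rate.
Rate on top 1: 0.08902. small caterpillars: 1.07 > 0.08902 → include.
Rate on top 2: 0.5529. large caterpillars: 0.933 > 0.5529 → include.
Rate on top 3: 0.6285. spiders: 0.323 < 0.6285 → exclude; stop.
Optimal diet: beetle larvae, small caterpillars, large caterpillars — 3 of 5 types.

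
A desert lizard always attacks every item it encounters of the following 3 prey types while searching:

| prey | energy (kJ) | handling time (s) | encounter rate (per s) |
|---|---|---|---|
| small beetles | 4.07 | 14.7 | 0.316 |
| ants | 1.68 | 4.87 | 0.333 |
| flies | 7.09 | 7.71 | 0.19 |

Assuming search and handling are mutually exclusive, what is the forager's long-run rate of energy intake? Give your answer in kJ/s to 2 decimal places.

0.37 kJ/s

Energy encountered per unit search time: 0.316×4.07 + 0.333×1.68 + 0.19×7.09 = 3.193 kJ/s.
Handling time per unit search time: 0.316×14.7 + 0.333×4.87 + 0.19×7.71 = 7.732.
Rate = 3.193/(1 + 7.732) = 0.3656 kJ/s.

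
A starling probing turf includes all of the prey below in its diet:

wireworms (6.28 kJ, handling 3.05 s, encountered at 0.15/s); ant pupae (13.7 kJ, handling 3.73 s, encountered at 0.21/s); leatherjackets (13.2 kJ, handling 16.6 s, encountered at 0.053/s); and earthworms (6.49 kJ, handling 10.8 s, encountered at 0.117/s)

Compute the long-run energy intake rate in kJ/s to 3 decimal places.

1.204 kJ/s

R = Σλ_iE_i / (1 + Σλ_ih_i)
Numerator: 0.15×6.28 + 0.21×13.7 + 0.053×13.2 + 0.117×6.49 = 5.278
Denominator: 1 + 0.15×3.05 + 0.21×3.73 + 0.053×16.6 + 0.117×10.8 = 4.384
R = 5.278/4.384 = 1.204 kJ/s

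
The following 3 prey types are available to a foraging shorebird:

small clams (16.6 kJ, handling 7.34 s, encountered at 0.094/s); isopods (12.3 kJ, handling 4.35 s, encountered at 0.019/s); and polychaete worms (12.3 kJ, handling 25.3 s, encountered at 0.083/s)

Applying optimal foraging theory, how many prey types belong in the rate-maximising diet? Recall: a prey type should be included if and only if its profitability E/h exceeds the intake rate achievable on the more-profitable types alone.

Profitabilities (E/h, kJ/s): isopods 2.83, small clams 2.26, polychaete worms 0.486. Add prey in this order while the next type's profitability exceeds the intake rate on those already taken.
Rate on top 1: 0.2159. small clams: 2.26 > 0.2159 → include.
Rate on top 2: 1.012. polychaete worms: 0.486 < 1.012 → exclude; stop.
Optimal diet: isopods, small clams — 2 of 3 types.

2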